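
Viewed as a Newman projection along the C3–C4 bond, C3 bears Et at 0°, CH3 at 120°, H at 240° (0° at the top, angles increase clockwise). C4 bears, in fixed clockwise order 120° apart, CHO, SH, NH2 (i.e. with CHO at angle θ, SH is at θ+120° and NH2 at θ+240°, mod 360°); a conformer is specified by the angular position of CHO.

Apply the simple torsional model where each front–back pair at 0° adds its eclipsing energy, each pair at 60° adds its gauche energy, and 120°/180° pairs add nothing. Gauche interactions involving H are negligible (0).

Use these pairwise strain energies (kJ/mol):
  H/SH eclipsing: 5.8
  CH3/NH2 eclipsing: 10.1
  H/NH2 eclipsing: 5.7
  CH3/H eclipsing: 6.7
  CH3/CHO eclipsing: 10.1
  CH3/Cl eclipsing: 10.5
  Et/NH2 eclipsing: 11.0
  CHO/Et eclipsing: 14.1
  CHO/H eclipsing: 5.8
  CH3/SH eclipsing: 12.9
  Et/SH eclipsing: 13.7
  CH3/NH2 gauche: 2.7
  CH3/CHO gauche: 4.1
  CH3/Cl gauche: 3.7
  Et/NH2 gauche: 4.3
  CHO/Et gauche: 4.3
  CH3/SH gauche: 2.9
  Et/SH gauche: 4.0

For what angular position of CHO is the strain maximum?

CHO at 0° (eclipsed): Et–CHO eclipsed, CH3–SH eclipsed, H–NH2 eclipsed; 14.1 + 12.9 + 5.7 = 32.7 kJ/mol.
CHO at 60° (staggered): Et–CHO gauche, Et–NH2 gauche, CH3–CHO gauche, CH3–SH gauche; 4.3 + 4.3 + 4.1 + 2.9 = 15.6 kJ/mol.
CHO at 120° (eclipsed): Et–NH2 eclipsed, CH3–CHO eclipsed, H–SH eclipsed; 11.0 + 10.1 + 5.8 = 26.9 kJ/mol.
CHO at 180° (staggered): Et–SH gauche, Et–NH2 gauche, CH3–CHO gauche, CH3–NH2 gauche; 4.0 + 4.3 + 4.1 + 2.7 = 15.1 kJ/mol.
CHO at 240° (eclipsed): Et–SH eclipsed, CH3–NH2 eclipsed, H–CHO eclipsed; 13.7 + 10.1 + 5.8 = 29.6 kJ/mol.
CHO at 300° (staggered): Et–CHO gauche, Et–SH gauche, CH3–SH gauche, CH3–NH2 gauche; 4.3 + 4.0 + 2.9 + 2.7 = 13.9 kJ/mol.
The maximum (32.7 kJ/mol) occurs with CHO at 0°.

0°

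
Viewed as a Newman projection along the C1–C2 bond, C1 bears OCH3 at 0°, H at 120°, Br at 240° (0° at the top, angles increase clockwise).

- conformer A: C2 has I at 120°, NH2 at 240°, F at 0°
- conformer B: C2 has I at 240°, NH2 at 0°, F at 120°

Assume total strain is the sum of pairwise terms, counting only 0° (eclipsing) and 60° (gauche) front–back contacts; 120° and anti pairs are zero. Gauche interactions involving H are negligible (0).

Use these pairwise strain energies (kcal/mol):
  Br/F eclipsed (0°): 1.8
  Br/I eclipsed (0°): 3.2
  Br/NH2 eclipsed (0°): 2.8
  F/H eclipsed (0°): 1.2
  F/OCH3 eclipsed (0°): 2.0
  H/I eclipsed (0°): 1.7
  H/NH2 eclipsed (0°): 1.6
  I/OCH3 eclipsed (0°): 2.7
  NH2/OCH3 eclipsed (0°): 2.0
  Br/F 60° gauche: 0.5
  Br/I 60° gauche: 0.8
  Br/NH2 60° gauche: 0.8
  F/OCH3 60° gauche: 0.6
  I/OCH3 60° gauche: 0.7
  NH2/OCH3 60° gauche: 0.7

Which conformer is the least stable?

A

A (eclipsed): OCH3(0°)/F(0°) eclipsed 2.0; H(120°)/I(120°) eclipsed 1.7; Br(240°)/NH2(240°) eclipsed 2.8 → 6.5 kcal/mol.
B (eclipsed): OCH3(0°)/NH2(0°) eclipsed 2.0; H(120°)/F(120°) eclipsed 1.2; Br(240°)/I(240°) eclipsed 3.2 → 6.4 kcal/mol.
A has the highest total (6.5 kcal/mol).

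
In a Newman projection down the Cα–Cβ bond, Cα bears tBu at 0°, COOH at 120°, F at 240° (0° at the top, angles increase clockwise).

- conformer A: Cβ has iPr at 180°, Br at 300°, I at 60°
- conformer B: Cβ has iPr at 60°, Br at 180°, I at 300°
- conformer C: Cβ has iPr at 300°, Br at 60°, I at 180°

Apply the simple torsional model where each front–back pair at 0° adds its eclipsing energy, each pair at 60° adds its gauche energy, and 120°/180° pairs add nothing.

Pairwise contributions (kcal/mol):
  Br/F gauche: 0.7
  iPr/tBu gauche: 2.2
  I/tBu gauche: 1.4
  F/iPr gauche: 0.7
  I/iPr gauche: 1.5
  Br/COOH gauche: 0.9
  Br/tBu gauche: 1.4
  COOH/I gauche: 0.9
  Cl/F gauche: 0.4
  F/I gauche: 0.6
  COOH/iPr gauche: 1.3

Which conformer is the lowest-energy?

A (staggered): tBu–Br gauche, tBu–I gauche, COOH–iPr gauche, COOH–I gauche, F–iPr gauche, F–Br gauche; 1.4 + 1.4 + 1.3 + 0.9 + 0.7 + 0.7 = 6.4 kcal/mol.
B (staggered): tBu–iPr gauche, tBu–I gauche, COOH–iPr gauche, COOH–Br gauche, F–Br gauche, F–I gauche; 2.2 + 1.4 + 1.3 + 0.9 + 0.7 + 0.6 = 7.1 kcal/mol.
C (staggered): tBu–iPr gauche, tBu–Br gauche, COOH–Br gauche, COOH–I gauche, F–iPr gauche, F–I gauche; 2.2 + 1.4 + 0.9 + 0.9 + 0.7 + 0.6 = 6.7 kcal/mol.
A has the lowest total (6.4 kcal/mol).

A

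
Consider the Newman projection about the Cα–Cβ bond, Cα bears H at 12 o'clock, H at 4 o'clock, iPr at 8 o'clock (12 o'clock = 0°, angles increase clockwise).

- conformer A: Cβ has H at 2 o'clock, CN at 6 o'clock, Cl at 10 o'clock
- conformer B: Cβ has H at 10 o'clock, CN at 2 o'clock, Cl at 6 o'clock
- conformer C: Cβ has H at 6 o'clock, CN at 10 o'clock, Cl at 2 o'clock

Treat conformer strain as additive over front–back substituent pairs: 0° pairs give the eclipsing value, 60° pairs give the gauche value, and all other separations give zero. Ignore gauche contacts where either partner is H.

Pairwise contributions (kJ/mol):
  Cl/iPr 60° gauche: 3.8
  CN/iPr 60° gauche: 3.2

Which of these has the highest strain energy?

A

A is staggered. iPr at 240° is gauche with CN at 180° (3.2); iPr at 240° is gauche with Cl at 300° (3.8). Total 7.0 kJ/mol.
B is staggered. iPr at 240° is gauche with Cl at 180° (3.8). Total 3.8 kJ/mol.
C is staggered. iPr at 240° is gauche with CN at 300° (3.2). Total 3.2 kJ/mol.
A has the highest total (7.0 kJ/mol).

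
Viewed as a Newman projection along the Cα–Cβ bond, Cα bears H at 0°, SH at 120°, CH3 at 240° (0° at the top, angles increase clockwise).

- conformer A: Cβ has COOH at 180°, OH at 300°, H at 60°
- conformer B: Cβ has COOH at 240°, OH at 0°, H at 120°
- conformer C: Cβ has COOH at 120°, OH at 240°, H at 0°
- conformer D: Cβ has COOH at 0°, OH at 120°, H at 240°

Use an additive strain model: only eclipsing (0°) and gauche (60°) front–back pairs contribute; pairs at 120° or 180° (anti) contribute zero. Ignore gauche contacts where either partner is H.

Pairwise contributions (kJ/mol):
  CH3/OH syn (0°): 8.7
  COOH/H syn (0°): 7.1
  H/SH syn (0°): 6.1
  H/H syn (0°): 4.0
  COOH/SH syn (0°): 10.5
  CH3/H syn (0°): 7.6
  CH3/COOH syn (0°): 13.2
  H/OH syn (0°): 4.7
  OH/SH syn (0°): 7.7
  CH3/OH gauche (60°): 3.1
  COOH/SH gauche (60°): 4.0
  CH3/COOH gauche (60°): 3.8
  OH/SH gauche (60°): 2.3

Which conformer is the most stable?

A

A (staggered): SH(120°)/COOH(180°) gauche 4.0; CH3(240°)/COOH(180°) gauche 3.8; CH3(240°)/OH(300°) gauche 3.1 → 10.9 kJ/mol.
B (eclipsed): H(0°)/OH(0°) eclipsed 4.7; SH(120°)/H(120°) eclipsed 6.1; CH3(240°)/COOH(240°) eclipsed 13.2 → 24.0 kJ/mol.
C (eclipsed): H(0°)/H(0°) eclipsed 4.0; SH(120°)/COOH(120°) eclipsed 10.5; CH3(240°)/OH(240°) eclipsed 8.7 → 23.2 kJ/mol.
D (eclipsed): H(0°)/COOH(0°) eclipsed 7.1; SH(120°)/OH(120°) eclipsed 7.7; CH3(240°)/H(240°) eclipsed 7.6 → 22.4 kJ/mol.
A has the lowest total (10.9 kJ/mol).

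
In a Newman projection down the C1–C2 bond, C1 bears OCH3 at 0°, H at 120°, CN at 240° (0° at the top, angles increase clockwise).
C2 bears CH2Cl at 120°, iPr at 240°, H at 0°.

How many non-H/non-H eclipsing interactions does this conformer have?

1

Non-H eclipsing pairs: CN(240°)/iPr(240°) — 1 interaction.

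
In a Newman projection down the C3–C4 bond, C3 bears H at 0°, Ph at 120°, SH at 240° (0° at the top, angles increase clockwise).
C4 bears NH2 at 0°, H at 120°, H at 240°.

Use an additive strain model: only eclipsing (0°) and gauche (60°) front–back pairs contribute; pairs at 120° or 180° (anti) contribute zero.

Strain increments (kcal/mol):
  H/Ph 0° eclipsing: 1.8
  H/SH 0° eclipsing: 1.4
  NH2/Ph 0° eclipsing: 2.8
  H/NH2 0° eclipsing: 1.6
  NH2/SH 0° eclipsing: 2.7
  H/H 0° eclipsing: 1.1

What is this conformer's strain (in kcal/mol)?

This conformer (eclipsed): H(0°)/NH2(0°) eclipsed 1.6; Ph(120°)/H(120°) eclipsed 1.8; SH(240°)/H(240°) eclipsed 1.4 → 4.8 kcal/mol.

4.8 kcal/mol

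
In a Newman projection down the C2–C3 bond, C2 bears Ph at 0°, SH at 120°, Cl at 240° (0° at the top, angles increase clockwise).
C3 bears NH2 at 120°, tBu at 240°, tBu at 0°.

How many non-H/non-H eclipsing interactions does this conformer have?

Non-H eclipsing pairs: Ph(0°)/tBu(0°); SH(120°)/NH2(120°); Cl(240°)/tBu(240°) — 3 interactions.

3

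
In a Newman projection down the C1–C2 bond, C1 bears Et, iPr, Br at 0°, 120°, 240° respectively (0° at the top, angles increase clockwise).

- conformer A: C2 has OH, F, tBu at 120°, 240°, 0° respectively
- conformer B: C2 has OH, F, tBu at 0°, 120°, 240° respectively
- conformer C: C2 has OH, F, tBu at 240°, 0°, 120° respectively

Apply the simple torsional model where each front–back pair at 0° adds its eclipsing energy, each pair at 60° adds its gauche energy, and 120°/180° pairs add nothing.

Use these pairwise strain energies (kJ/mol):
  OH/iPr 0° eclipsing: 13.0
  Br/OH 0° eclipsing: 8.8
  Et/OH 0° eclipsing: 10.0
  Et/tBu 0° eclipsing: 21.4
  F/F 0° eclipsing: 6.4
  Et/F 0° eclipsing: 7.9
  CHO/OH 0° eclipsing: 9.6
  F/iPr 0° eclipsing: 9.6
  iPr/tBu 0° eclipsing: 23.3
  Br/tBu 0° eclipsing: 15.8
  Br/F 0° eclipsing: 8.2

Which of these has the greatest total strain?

A (eclipsed): Et–tBu eclipsed, iPr–OH eclipsed, Br–F eclipsed; 21.4 + 13.0 + 8.2 = 42.6 kJ/mol.
B (eclipsed): Et–OH eclipsed, iPr–F eclipsed, Br–tBu eclipsed; 10.0 + 9.6 + 15.8 = 35.4 kJ/mol.
C (eclipsed): Et–F eclipsed, iPr–tBu eclipsed, Br–OH eclipsed; 7.9 + 23.3 + 8.8 = 40.0 kJ/mol.
A has the highest total (42.6 kJ/mol).

A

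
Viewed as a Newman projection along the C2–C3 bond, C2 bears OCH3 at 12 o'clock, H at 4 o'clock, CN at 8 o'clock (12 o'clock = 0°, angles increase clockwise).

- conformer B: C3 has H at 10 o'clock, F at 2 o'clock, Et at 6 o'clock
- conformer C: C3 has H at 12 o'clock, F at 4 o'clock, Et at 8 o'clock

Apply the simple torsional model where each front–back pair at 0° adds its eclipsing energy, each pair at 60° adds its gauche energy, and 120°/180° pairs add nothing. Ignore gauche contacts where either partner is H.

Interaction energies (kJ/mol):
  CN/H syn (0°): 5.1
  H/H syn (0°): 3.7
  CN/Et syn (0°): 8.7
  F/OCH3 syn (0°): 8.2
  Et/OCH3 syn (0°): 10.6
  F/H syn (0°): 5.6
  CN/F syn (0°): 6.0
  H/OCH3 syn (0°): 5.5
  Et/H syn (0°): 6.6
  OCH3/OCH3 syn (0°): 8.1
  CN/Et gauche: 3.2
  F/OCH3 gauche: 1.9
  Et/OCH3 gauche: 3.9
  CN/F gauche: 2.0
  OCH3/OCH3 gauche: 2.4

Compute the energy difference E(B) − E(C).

-14.7 kJ/mol

B (staggered): OCH3–F gauche, CN–Et gauche; 1.9 + 3.2 = 5.1 kJ/mol.
C (eclipsed): OCH3–H eclipsed, H–F eclipsed, CN–Et eclipsed; 5.5 + 5.6 + 8.7 = 19.8 kJ/mol.
E(B) − E(C) = 5.1 − 19.8 = -14.7 kJ/mol.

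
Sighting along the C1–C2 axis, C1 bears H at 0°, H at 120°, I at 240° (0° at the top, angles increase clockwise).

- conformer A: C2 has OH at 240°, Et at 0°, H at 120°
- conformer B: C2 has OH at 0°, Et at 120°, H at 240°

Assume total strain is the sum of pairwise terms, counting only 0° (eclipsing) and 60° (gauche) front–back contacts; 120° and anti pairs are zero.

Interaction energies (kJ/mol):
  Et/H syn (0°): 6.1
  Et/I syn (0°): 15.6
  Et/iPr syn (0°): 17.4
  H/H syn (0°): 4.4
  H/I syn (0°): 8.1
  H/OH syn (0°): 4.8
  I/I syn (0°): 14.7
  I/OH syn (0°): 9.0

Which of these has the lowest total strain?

B

A is eclipsed. H at 0° is eclipsed with Et at 0° (6.1); H at 120° is eclipsed with H at 120° (4.4); I at 240° is eclipsed with OH at 240° (9.0). Total 19.5 kJ/mol.
B is eclipsed. H at 0° is eclipsed with OH at 0° (4.8); H at 120° is eclipsed with Et at 120° (6.1); I at 240° is eclipsed with H at 240° (8.1). Total 19.0 kJ/mol.
B has the lowest total (19.0 kJ/mol).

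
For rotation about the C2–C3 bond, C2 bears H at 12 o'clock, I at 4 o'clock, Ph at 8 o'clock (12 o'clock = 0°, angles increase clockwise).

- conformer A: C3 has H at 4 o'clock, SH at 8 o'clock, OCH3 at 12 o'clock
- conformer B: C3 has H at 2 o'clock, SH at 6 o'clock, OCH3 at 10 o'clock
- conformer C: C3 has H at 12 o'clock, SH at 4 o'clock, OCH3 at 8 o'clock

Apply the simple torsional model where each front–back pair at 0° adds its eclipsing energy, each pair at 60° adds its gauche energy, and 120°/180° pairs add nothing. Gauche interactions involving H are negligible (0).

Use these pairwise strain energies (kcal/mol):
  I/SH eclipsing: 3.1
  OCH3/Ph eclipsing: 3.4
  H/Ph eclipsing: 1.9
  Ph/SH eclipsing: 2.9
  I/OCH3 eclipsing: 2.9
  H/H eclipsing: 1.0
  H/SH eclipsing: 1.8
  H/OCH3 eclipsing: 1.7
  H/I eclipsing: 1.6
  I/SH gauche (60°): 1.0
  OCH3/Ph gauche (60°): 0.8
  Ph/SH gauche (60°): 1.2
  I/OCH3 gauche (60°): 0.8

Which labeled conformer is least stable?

C

A (eclipsed): H–OCH3 eclipsed, I–H eclipsed, Ph–SH eclipsed; 1.7 + 1.6 + 2.9 = 6.2 kcal/mol.
B (staggered): I–SH gauche, Ph–SH gauche, Ph–OCH3 gauche; 1.0 + 1.2 + 0.8 = 3.0 kcal/mol.
C (eclipsed): H–H eclipsed, I–SH eclipsed, Ph–OCH3 eclipsed; 1.0 + 3.1 + 3.4 = 7.5 kcal/mol.
C has the highest total (7.5 kcal/mol).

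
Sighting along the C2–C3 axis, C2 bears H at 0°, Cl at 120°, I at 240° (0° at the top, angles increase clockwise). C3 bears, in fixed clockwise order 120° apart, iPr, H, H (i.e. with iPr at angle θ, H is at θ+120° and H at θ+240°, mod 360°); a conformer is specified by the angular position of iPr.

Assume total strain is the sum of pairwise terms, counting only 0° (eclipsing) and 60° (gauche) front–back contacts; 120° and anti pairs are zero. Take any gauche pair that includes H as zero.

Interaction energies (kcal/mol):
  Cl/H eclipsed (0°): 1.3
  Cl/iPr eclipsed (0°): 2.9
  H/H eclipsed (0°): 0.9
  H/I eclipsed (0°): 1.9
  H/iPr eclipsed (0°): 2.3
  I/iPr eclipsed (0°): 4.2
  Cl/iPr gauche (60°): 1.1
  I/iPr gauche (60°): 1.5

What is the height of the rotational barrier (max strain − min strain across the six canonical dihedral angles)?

iPr at 0° (eclipsed): H–iPr eclipsed, Cl–H eclipsed, I–H eclipsed; 2.3 + 1.3 + 1.9 = 5.5 kcal/mol.
iPr at 60° (staggered): Cl–iPr gauche; 1.1 = 1.1 kcal/mol.
iPr at 120° (eclipsed): H–H eclipsed, Cl–iPr eclipsed, I–H eclipsed; 0.9 + 2.9 + 1.9 = 5.7 kcal/mol.
iPr at 180° (staggered): Cl–iPr gauche, I–iPr gauche; 1.1 + 1.5 = 2.6 kcal/mol.
iPr at 240° (eclipsed): H–H eclipsed, Cl–H eclipsed, I–iPr eclipsed; 0.9 + 1.3 + 4.2 = 6.4 kcal/mol.
iPr at 300° (staggered): I–iPr gauche; 1.5 = 1.5 kcal/mol.
Max at 240° (6.4 kcal/mol), min at 60° (1.1 kcal/mol); barrier = 5.3 kcal/mol.

5.3 kcal/mol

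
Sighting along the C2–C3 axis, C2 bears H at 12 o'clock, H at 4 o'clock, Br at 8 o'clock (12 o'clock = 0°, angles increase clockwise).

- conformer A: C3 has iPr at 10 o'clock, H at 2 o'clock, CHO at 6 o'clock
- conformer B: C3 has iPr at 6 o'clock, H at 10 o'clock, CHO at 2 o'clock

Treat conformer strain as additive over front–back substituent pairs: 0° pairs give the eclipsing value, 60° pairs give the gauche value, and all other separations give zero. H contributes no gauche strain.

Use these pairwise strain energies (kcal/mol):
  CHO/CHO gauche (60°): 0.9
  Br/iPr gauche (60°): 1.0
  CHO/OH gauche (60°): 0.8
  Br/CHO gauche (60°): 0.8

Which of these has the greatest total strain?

A (staggered): Br–iPr gauche, Br–CHO gauche; 1.0 + 0.8 = 1.8 kcal/mol.
B (staggered): Br–iPr gauche; 1.0 = 1.0 kcal/mol.
A has the highest total (1.8 kcal/mol).

A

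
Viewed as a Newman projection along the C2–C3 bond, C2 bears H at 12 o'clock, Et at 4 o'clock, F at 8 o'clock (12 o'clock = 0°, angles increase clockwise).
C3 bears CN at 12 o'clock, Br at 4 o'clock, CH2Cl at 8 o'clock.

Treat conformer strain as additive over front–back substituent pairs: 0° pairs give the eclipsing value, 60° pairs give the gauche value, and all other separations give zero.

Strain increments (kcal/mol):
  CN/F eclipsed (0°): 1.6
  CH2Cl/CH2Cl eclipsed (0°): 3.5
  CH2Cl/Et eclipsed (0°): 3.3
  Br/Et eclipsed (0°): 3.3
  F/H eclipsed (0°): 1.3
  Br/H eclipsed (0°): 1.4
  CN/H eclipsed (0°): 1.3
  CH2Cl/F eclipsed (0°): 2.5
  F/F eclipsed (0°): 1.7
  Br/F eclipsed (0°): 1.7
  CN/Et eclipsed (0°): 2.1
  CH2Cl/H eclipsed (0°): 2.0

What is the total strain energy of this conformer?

7.1 kcal/mol

This conformer is eclipsed. H at 0° is eclipsed with CN at 0° (1.3); Et at 120° is eclipsed with Br at 120° (3.3); F at 240° is eclipsed with CH2Cl at 240° (2.5). Total 7.1 kcal/mol.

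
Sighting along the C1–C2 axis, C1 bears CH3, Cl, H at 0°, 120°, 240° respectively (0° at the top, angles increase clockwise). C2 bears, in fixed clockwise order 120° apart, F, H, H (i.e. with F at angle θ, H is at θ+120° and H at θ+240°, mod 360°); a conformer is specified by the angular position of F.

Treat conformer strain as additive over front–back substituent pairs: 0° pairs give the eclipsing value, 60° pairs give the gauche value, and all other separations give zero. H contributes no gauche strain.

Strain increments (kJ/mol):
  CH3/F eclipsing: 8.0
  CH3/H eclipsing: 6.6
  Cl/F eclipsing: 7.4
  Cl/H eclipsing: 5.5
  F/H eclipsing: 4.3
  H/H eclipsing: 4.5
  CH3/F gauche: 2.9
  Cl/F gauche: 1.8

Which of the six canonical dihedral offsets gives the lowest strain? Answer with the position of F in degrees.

180°

F at 0° (eclipsed): CH3–F eclipsed, Cl–H eclipsed, H–H eclipsed; 8.0 + 5.5 + 4.5 = 18.0 kJ/mol.
F at 60° (staggered): CH3–F gauche, Cl–F gauche; 2.9 + 1.8 = 4.7 kJ/mol.
F at 120° (eclipsed): CH3–H eclipsed, Cl–F eclipsed, H–H eclipsed; 6.6 + 7.4 + 4.5 = 18.5 kJ/mol.
F at 180° (staggered): Cl–F gauche; 1.8 = 1.8 kJ/mol.
F at 240° (eclipsed): CH3–H eclipsed, Cl–H eclipsed, H–F eclipsed; 6.6 + 5.5 + 4.3 = 16.4 kJ/mol.
F at 300° (staggered): CH3–F gauche; 2.9 = 2.9 kJ/mol.
The minimum (1.8 kJ/mol) occurs with F at 180°.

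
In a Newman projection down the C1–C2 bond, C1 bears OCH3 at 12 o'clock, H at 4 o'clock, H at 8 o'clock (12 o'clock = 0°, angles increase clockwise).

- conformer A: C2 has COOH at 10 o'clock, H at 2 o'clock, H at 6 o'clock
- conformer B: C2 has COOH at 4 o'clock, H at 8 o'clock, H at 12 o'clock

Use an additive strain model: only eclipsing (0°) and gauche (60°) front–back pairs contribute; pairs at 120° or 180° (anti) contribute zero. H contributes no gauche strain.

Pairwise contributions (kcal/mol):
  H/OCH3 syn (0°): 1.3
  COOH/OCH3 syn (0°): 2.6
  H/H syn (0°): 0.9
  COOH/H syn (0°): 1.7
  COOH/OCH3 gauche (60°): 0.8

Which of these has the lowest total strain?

A

A (staggered): OCH3(0°)/COOH(300°) gauche 0.8 → 0.8 kcal/mol.
B (eclipsed): OCH3(0°)/H(0°) eclipsed 1.3; H(120°)/COOH(120°) eclipsed 1.7; H(240°)/H(240°) eclipsed 0.9 → 3.9 kcal/mol.
A has the lowest total (0.8 kcal/mol).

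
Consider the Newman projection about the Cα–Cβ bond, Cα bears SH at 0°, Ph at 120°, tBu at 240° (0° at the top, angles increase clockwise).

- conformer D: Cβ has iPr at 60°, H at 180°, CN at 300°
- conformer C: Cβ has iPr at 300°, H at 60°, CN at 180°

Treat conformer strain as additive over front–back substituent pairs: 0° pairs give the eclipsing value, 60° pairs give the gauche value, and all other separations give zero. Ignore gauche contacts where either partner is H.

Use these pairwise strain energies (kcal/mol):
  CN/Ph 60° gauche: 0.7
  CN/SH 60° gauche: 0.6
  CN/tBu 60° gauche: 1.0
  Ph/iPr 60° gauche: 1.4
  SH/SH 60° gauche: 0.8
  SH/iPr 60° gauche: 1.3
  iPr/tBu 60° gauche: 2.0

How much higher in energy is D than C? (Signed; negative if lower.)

-0.7 kcal/mol

D (staggered): SH(0°)/iPr(60°) gauche 1.3; SH(0°)/CN(300°) gauche 0.6; Ph(120°)/iPr(60°) gauche 1.4; tBu(240°)/CN(300°) gauche 1.0 → 4.3 kcal/mol.
C (staggered): SH(0°)/iPr(300°) gauche 1.3; Ph(120°)/CN(180°) gauche 0.7; tBu(240°)/iPr(300°) gauche 2.0; tBu(240°)/CN(180°) gauche 1.0 → 5.0 kcal/mol.
E(D) − E(C) = 4.3 − 5.0 = -0.7 kcal/mol.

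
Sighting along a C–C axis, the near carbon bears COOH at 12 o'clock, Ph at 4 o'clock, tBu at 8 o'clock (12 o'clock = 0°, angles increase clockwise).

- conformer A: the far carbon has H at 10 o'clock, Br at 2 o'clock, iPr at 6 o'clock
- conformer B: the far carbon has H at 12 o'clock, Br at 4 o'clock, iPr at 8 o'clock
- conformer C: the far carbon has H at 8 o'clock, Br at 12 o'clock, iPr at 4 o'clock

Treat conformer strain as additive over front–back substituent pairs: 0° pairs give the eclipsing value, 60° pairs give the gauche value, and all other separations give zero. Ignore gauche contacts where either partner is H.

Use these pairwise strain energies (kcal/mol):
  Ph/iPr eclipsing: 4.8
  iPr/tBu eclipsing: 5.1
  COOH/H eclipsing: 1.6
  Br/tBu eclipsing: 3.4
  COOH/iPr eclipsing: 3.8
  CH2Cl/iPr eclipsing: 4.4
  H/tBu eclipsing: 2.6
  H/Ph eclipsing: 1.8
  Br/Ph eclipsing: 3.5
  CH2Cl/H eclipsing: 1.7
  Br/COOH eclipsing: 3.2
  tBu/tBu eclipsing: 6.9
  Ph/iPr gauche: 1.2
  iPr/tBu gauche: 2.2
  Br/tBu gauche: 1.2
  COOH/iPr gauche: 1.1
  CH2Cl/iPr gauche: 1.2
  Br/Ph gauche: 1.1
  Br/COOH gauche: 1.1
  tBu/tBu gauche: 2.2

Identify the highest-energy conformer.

A (staggered): COOH–Br gauche, Ph–Br gauche, Ph–iPr gauche, tBu–iPr gauche; 1.1 + 1.1 + 1.2 + 2.2 = 5.6 kcal/mol.
B (eclipsed): COOH–H eclipsed, Ph–Br eclipsed, tBu–iPr eclipsed; 1.6 + 3.5 + 5.1 = 10.2 kcal/mol.
C (eclipsed): COOH–Br eclipsed, Ph–iPr eclipsed, tBu–H eclipsed; 3.2 + 4.8 + 2.6 = 10.6 kcal/mol.
C has the highest total (10.6 kcal/mol).

C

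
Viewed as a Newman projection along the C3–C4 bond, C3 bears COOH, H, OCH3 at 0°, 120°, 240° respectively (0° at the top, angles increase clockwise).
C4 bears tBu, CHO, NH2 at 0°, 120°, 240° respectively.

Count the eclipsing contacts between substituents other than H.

2

Non-H eclipsing pairs: COOH(0°)/tBu(0°); OCH3(240°)/NH2(240°) — 2 interactions.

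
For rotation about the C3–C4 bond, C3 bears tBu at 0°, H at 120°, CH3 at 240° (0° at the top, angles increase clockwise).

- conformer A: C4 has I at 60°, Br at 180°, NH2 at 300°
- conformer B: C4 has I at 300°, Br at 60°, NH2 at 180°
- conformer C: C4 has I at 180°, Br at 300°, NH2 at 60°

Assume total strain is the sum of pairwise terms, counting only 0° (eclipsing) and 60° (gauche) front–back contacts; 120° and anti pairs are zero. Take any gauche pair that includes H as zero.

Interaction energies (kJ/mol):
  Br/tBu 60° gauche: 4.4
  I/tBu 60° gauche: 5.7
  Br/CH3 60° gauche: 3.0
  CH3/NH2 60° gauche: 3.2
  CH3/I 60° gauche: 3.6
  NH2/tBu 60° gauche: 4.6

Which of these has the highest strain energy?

A (staggered): tBu(0°)/I(60°) gauche 5.7; tBu(0°)/NH2(300°) gauche 4.6; CH3(240°)/Br(180°) gauche 3.0; CH3(240°)/NH2(300°) gauche 3.2 → 16.5 kJ/mol.
B (staggered): tBu(0°)/I(300°) gauche 5.7; tBu(0°)/Br(60°) gauche 4.4; CH3(240°)/I(300°) gauche 3.6; CH3(240°)/NH2(180°) gauche 3.2 → 16.9 kJ/mol.
C (staggered): tBu(0°)/Br(300°) gauche 4.4; tBu(0°)/NH2(60°) gauche 4.6; CH3(240°)/I(180°) gauche 3.6; CH3(240°)/Br(300°) gauche 3.0 → 15.6 kJ/mol.
B has the highest total (16.9 kJ/mol).

B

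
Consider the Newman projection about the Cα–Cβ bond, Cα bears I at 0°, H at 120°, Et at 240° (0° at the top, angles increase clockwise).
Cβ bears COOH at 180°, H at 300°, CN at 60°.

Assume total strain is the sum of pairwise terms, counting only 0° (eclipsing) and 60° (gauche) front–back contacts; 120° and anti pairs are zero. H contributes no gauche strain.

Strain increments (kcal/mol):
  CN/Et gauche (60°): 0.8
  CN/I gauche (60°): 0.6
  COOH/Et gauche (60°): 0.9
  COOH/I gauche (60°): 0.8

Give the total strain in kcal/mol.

This conformer (staggered): I(0°)/CN(60°) gauche 0.6; Et(240°)/COOH(180°) gauche 0.9 → 1.5 kcal/mol.

1.5 kcal/mol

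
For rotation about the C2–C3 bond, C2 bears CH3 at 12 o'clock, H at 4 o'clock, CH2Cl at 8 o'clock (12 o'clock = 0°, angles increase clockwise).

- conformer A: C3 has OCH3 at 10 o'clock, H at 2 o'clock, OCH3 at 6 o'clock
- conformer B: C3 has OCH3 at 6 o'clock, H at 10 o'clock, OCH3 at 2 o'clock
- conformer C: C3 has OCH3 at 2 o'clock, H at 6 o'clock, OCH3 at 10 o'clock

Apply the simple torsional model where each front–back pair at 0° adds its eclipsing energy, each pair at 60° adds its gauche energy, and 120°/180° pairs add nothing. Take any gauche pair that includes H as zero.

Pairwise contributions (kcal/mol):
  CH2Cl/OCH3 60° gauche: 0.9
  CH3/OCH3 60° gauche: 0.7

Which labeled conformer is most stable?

B

A (staggered): CH3(0°)/OCH3(300°) gauche 0.7; CH2Cl(240°)/OCH3(300°) gauche 0.9; CH2Cl(240°)/OCH3(180°) gauche 0.9 → 2.5 kcal/mol.
B (staggered): CH3(0°)/OCH3(60°) gauche 0.7; CH2Cl(240°)/OCH3(180°) gauche 0.9 → 1.6 kcal/mol.
C (staggered): CH3(0°)/OCH3(60°) gauche 0.7; CH3(0°)/OCH3(300°) gauche 0.7; CH2Cl(240°)/OCH3(300°) gauche 0.9 → 2.3 kcal/mol.
B has the lowest total (1.6 kcal/mol).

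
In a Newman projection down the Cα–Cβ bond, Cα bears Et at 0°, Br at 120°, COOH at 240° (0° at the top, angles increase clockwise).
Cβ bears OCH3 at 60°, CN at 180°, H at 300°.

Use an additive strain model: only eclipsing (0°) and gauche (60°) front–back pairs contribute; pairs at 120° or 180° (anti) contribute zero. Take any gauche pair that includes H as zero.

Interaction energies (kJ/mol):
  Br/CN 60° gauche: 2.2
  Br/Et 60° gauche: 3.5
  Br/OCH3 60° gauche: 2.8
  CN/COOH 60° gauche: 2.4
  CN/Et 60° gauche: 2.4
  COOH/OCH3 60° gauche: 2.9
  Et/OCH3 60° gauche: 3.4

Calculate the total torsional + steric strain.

10.8 kJ/mol

This conformer (staggered): Et–OCH3 gauche, Br–OCH3 gauche, Br–CN gauche, COOH–CN gauche; 3.4 + 2.8 + 2.2 + 2.4 = 10.8 kJ/mol.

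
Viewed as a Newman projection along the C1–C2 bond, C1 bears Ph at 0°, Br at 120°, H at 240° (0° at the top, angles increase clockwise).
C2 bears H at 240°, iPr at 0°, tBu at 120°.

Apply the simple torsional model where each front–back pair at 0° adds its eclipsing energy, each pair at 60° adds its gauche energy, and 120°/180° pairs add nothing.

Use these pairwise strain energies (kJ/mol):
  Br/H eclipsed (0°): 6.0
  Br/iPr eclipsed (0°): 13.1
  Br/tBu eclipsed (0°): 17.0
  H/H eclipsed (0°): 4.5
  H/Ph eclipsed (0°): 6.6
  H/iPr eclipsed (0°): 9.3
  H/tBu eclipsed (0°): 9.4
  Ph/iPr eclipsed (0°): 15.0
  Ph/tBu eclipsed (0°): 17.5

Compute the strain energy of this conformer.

36.5 kJ/mol

This conformer (eclipsed): Ph–iPr eclipsed, Br–tBu eclipsed, H–H eclipsed; 15.0 + 17.0 + 4.5 = 36.5 kJ/mol.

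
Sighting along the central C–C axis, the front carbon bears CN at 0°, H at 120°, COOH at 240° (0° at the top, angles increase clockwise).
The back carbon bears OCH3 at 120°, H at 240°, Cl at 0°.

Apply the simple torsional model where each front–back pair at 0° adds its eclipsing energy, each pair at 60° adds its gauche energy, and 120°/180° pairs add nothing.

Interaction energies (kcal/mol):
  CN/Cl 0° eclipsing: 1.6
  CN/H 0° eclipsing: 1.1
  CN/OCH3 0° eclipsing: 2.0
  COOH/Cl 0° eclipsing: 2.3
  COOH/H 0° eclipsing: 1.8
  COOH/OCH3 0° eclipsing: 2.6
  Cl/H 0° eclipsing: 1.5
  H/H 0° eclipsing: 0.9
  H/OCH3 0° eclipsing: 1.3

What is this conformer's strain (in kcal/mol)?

4.7 kcal/mol

This conformer (eclipsed): CN(0°)/Cl(0°) eclipsed 1.6; H(120°)/OCH3(120°) eclipsed 1.3; COOH(240°)/H(240°) eclipsed 1.8 → 4.7 kcal/mol.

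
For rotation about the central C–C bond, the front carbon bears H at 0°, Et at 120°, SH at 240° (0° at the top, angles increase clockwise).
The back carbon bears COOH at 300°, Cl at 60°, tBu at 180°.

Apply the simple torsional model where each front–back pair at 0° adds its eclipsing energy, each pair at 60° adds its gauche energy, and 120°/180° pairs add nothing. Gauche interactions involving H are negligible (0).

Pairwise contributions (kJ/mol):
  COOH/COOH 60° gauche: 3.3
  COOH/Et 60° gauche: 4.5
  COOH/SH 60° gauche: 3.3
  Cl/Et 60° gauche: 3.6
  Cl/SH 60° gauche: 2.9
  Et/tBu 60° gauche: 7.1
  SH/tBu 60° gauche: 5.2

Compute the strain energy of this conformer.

This conformer (staggered): Et–Cl gauche, Et–tBu gauche, SH–COOH gauche, SH–tBu gauche; 3.6 + 7.1 + 3.3 + 5.2 = 19.2 kJ/mol.

19.2 kJ/mol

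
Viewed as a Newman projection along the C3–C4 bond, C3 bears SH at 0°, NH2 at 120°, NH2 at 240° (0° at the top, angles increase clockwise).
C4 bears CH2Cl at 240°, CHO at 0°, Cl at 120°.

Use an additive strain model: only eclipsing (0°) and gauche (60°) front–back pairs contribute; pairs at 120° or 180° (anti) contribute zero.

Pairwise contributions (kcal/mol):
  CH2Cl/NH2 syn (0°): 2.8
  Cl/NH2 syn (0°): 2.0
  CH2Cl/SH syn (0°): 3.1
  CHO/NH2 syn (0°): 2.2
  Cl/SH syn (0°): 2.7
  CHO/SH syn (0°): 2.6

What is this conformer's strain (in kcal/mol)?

7.4 kcal/mol

This conformer (eclipsed): SH(0°)/CHO(0°) eclipsed 2.6; NH2(120°)/Cl(120°) eclipsed 2.0; NH2(240°)/CH2Cl(240°) eclipsed 2.8 → 7.4 kcal/mol.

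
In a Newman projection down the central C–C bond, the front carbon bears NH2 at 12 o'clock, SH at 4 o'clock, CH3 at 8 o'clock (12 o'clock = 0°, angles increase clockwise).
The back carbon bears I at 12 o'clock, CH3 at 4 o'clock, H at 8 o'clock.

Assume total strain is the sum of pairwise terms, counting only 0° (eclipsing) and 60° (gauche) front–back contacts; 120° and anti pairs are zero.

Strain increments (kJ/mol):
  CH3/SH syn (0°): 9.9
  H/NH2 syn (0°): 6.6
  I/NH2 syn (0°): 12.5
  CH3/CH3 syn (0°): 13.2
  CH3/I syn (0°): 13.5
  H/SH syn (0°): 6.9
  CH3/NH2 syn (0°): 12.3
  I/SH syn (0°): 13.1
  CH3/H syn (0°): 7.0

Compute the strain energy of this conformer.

This conformer (eclipsed): NH2–I eclipsed, SH–CH3 eclipsed, CH3–H eclipsed; 12.5 + 9.9 + 7.0 = 29.4 kJ/mol.

29.4 kJ/mol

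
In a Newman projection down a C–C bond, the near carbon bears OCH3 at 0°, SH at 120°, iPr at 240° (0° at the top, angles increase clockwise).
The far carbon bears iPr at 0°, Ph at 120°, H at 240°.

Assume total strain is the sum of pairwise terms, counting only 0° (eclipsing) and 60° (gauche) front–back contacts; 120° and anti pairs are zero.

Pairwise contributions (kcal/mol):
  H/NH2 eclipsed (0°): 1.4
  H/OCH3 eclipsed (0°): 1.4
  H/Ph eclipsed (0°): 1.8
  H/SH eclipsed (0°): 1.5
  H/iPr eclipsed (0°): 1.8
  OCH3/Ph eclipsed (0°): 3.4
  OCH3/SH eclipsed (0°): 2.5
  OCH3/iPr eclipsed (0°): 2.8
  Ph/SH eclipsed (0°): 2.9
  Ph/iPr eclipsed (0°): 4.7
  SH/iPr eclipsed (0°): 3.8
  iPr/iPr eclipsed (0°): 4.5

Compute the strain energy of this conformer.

This conformer (eclipsed): OCH3–iPr eclipsed, SH–Ph eclipsed, iPr–H eclipsed; 2.8 + 2.9 + 1.8 = 7.5 kcal/mol.

7.5 kcal/mol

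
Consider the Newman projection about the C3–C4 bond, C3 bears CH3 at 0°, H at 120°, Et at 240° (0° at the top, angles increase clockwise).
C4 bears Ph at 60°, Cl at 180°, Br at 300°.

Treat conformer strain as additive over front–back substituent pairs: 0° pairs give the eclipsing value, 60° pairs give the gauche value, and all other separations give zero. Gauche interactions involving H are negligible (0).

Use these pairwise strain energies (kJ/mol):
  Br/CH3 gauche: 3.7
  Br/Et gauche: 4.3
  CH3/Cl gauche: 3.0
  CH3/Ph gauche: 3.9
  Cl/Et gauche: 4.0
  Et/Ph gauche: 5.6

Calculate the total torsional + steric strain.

This conformer is staggered. CH3 at 0° is gauche with Ph at 60° (3.9); CH3 at 0° is gauche with Br at 300° (3.7); Et at 240° is gauche with Cl at 180° (4.0); Et at 240° is gauche with Br at 300° (4.3). Total 15.9 kJ/mol.

15.9 kJ/mol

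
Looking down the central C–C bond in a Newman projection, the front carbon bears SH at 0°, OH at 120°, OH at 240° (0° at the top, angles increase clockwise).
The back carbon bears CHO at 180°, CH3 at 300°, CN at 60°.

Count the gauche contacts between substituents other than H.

Non-H gauche pairs: SH(0°)/CH3(300°); SH(0°)/CN(60°); OH(120°)/CHO(180°); OH(120°)/CN(60°); OH(240°)/CHO(180°); OH(240°)/CH3(300°) — 6 interactions.

6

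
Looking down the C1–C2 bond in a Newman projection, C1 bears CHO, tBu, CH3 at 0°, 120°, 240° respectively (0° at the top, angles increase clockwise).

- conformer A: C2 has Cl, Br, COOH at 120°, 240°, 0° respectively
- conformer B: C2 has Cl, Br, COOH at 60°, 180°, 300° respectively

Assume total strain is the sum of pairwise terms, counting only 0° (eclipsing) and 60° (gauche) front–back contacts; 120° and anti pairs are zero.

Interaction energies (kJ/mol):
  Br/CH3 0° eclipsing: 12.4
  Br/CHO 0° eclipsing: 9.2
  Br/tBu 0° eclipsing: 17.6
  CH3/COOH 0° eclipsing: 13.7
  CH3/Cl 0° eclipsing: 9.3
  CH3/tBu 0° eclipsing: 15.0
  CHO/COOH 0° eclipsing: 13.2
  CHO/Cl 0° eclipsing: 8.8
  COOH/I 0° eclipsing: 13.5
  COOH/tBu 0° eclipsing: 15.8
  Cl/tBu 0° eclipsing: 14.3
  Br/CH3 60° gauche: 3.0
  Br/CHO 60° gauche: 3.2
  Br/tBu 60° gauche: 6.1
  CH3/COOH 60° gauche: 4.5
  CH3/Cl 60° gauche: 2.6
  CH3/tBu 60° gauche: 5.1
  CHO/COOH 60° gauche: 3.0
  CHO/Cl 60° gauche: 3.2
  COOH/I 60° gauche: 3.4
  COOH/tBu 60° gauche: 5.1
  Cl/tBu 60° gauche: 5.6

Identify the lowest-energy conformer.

A (eclipsed): CHO(0°)/COOH(0°) eclipsed 13.2; tBu(120°)/Cl(120°) eclipsed 14.3; CH3(240°)/Br(240°) eclipsed 12.4 → 39.9 kJ/mol.
B (staggered): CHO(0°)/Cl(60°) gauche 3.2; CHO(0°)/COOH(300°) gauche 3.0; tBu(120°)/Cl(60°) gauche 5.6; tBu(120°)/Br(180°) gauche 6.1; CH3(240°)/Br(180°) gauche 3.0; CH3(240°)/COOH(300°) gauche 4.5 → 25.4 kJ/mol.
B has the lowest total (25.4 kJ/mol).

B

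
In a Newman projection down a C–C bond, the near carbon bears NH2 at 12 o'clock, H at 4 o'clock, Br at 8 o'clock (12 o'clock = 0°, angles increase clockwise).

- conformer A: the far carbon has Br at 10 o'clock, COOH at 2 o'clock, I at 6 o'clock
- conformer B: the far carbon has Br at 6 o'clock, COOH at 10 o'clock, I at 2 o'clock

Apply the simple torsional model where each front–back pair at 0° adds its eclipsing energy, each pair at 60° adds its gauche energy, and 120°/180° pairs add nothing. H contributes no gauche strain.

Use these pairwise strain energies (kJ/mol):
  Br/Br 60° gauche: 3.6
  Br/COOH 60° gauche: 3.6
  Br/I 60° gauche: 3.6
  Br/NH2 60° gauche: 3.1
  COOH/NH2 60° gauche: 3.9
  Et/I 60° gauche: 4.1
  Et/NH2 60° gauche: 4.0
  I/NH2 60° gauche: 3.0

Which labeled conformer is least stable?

A (staggered): NH2–Br gauche, NH2–COOH gauche, Br–Br gauche, Br–I gauche; 3.1 + 3.9 + 3.6 + 3.6 = 14.2 kJ/mol.
B (staggered): NH2–COOH gauche, NH2–I gauche, Br–Br gauche, Br–COOH gauche; 3.9 + 3.0 + 3.6 + 3.6 = 14.1 kJ/mol.
A has the highest total (14.2 kJ/mol).

A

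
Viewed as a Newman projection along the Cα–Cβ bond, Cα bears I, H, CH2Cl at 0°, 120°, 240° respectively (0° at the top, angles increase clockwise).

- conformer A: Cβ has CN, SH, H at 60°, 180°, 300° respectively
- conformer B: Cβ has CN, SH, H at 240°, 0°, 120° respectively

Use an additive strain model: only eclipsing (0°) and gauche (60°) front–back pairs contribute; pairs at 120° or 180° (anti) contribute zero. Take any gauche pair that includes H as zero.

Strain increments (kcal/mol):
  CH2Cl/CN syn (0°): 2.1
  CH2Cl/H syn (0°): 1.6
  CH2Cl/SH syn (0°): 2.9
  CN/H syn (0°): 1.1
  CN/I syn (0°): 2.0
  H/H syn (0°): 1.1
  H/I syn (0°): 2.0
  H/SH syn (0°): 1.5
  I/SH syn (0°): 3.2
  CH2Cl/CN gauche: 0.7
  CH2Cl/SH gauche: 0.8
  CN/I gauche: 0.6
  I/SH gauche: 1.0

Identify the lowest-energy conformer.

A is staggered. I at 0° is gauche with CN at 60° (0.6); CH2Cl at 240° is gauche with SH at 180° (0.8). Total 1.4 kcal/mol.
B is eclipsed. I at 0° is eclipsed with SH at 0° (3.2); H at 120° is eclipsed with H at 120° (1.1); CH2Cl at 240° is eclipsed with CN at 240° (2.1). Total 6.4 kcal/mol.
A has the lowest total (1.4 kcal/mol).

A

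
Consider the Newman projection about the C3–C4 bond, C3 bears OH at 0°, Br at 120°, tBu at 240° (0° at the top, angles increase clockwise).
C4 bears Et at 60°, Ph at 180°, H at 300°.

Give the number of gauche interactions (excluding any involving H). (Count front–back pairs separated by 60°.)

Non-H gauche pairs: OH(0°)/Et(60°); Br(120°)/Et(60°); Br(120°)/Ph(180°); tBu(240°)/Ph(180°) — 4 interactions.

4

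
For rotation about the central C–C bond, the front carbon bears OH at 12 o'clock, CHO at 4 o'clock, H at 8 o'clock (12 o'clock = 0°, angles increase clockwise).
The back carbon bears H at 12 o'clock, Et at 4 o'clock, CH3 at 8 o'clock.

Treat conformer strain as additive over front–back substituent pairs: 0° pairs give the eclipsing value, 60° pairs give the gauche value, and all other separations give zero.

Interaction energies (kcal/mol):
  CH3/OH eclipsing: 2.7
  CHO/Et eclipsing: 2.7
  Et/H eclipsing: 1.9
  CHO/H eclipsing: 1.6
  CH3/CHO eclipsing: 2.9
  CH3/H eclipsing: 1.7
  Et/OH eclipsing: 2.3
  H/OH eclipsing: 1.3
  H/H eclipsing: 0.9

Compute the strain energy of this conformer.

5.7 kcal/mol

This conformer (eclipsed): OH(0°)/H(0°) eclipsed 1.3; CHO(120°)/Et(120°) eclipsed 2.7; H(240°)/CH3(240°) eclipsed 1.7 → 5.7 kcal/mol.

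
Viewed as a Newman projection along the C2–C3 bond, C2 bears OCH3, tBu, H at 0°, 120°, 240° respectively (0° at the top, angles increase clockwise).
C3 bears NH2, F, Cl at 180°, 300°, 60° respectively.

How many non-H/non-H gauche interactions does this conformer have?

Non-H gauche pairs: OCH3(0°)/F(300°); OCH3(0°)/Cl(60°); tBu(120°)/NH2(180°); tBu(120°)/Cl(60°) — 4 interactions.

4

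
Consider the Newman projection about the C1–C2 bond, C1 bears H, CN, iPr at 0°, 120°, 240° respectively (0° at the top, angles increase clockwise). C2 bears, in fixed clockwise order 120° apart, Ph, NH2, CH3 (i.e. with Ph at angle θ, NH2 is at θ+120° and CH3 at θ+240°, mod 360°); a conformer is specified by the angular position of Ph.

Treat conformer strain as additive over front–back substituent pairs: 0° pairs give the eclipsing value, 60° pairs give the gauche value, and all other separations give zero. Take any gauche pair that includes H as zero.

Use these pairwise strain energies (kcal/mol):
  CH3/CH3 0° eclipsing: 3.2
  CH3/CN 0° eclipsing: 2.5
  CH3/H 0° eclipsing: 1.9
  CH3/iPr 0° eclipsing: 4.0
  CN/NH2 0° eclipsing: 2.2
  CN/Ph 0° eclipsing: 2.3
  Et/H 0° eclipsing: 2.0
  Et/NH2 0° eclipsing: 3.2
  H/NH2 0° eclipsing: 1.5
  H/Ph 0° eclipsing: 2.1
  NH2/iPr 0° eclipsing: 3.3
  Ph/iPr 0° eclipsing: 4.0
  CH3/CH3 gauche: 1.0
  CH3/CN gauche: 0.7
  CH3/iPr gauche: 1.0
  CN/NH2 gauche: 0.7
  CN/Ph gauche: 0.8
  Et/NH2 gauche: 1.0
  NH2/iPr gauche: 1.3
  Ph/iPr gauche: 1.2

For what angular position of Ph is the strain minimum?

300°

Ph at 0° (eclipsed): H(0°)/Ph(0°) eclipsed 2.1; CN(120°)/NH2(120°) eclipsed 2.2; iPr(240°)/CH3(240°) eclipsed 4.0 → 8.3 kcal/mol.
Ph at 60° (staggered): CN(120°)/Ph(60°) gauche 0.8; CN(120°)/NH2(180°) gauche 0.7; iPr(240°)/NH2(180°) gauche 1.3; iPr(240°)/CH3(300°) gauche 1.0 → 3.8 kcal/mol.
Ph at 120° (eclipsed): H(0°)/CH3(0°) eclipsed 1.9; CN(120°)/Ph(120°) eclipsed 2.3; iPr(240°)/NH2(240°) eclipsed 3.3 → 7.5 kcal/mol.
Ph at 180° (staggered): CN(120°)/Ph(180°) gauche 0.8; CN(120°)/CH3(60°) gauche 0.7; iPr(240°)/Ph(180°) gauche 1.2; iPr(240°)/NH2(300°) gauche 1.3 → 4.0 kcal/mol.
Ph at 240° (eclipsed): H(0°)/NH2(0°) eclipsed 1.5; CN(120°)/CH3(120°) eclipsed 2.5; iPr(240°)/Ph(240°) eclipsed 4.0 → 8.0 kcal/mol.
Ph at 300° (staggered): CN(120°)/NH2(60°) gauche 0.7; CN(120°)/CH3(180°) gauche 0.7; iPr(240°)/Ph(300°) gauche 1.2; iPr(240°)/CH3(180°) gauche 1.0 → 3.6 kcal/mol.
The minimum (3.6 kcal/mol) occurs with Ph at 300°.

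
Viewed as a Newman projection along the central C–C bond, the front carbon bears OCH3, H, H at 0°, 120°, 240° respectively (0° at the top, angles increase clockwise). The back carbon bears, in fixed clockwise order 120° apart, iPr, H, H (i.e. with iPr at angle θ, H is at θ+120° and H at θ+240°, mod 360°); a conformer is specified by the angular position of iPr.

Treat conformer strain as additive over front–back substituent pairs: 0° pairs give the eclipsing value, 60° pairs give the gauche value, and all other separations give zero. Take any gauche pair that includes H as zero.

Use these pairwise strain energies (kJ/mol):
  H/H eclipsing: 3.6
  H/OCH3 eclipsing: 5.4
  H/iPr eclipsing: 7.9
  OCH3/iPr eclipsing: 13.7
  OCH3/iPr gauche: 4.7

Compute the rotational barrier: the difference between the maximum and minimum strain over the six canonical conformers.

iPr at 0° (eclipsed): OCH3–iPr eclipsed, H–H eclipsed, H–H eclipsed; 13.7 + 3.6 + 3.6 = 20.9 kJ/mol.
iPr at 60° (staggered): OCH3–iPr gauche; 4.7 = 4.7 kJ/mol.
iPr at 120° (eclipsed): OCH3–H eclipsed, H–iPr eclipsed, H–H eclipsed; 5.4 + 7.9 + 3.6 = 16.9 kJ/mol.
iPr at 180° (staggered): no non-H gauche contacts → 0.0 kJ/mol.
iPr at 240° (eclipsed): OCH3–H eclipsed, H–H eclipsed, H–iPr eclipsed; 5.4 + 3.6 + 7.9 = 16.9 kJ/mol.
iPr at 300° (staggered): OCH3–iPr gauche; 4.7 = 4.7 kJ/mol.
Max at 0° (20.9 kJ/mol), min at 180° (0.0 kJ/mol); barrier = 20.9 kJ/mol.

20.9 kJ/mol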